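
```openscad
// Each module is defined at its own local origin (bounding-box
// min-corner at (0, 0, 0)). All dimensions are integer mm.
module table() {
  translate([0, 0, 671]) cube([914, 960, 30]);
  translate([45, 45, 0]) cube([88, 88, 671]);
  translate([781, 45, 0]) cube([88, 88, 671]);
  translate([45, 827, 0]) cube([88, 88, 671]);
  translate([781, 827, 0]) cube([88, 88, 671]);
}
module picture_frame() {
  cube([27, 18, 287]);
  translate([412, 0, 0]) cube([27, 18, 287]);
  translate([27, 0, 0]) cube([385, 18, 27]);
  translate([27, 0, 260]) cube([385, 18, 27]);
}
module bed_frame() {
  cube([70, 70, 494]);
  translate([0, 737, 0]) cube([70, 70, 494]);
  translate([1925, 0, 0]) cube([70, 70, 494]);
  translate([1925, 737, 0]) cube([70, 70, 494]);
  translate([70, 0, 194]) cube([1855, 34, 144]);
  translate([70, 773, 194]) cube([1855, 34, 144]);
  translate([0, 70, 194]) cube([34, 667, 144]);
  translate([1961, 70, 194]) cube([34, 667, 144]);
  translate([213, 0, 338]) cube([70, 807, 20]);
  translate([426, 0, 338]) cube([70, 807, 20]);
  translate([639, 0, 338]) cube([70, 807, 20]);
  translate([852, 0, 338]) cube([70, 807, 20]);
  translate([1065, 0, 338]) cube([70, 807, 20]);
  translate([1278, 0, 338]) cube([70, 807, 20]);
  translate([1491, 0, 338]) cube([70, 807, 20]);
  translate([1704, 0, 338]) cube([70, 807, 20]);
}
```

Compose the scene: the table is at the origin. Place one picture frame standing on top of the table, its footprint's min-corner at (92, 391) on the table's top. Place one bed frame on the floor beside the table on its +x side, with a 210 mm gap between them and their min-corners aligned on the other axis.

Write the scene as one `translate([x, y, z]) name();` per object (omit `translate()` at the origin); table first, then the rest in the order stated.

table();
translate([92, 391, 701]) picture_frame();
translate([1124, 0, 0]) bed_frame();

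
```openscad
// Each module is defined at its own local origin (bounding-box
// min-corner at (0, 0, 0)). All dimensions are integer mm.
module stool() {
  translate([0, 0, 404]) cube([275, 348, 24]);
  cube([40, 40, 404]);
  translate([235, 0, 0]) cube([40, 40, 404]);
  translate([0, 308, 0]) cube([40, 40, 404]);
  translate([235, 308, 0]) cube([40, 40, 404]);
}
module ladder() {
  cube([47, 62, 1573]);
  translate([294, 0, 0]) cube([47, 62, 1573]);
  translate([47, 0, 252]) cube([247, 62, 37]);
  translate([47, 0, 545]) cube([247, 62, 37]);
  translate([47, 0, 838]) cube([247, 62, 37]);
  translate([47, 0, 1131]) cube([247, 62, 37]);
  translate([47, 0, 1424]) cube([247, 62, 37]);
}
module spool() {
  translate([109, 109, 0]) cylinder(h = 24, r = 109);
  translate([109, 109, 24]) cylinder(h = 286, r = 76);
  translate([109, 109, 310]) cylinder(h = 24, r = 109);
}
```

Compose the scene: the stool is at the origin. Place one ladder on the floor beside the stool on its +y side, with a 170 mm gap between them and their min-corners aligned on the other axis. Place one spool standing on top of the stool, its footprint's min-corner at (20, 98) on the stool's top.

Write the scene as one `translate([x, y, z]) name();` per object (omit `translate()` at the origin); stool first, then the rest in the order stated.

stool();
translate([0, 518, 0]) ladder();
translate([20, 98, 428]) spool();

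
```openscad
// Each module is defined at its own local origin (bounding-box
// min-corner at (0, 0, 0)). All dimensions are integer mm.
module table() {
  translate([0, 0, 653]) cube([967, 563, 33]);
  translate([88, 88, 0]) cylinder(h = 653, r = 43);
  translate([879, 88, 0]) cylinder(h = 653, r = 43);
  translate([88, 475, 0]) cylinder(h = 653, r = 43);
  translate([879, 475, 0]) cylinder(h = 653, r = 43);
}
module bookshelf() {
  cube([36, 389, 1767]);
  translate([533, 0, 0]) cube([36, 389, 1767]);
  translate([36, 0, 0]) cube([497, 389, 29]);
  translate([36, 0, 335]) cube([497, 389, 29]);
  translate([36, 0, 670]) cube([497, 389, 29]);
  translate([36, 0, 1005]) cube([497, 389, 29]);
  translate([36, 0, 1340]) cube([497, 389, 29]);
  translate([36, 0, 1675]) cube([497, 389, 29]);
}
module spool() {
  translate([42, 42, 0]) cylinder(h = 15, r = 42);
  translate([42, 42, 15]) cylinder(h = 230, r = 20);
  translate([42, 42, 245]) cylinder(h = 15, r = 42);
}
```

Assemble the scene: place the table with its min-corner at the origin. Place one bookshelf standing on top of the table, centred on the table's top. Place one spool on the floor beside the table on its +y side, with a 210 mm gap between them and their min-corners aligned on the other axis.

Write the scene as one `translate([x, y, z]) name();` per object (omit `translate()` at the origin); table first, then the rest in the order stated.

table();
translate([199, 87, 686]) bookshelf();
translate([0, 773, 0]) spool();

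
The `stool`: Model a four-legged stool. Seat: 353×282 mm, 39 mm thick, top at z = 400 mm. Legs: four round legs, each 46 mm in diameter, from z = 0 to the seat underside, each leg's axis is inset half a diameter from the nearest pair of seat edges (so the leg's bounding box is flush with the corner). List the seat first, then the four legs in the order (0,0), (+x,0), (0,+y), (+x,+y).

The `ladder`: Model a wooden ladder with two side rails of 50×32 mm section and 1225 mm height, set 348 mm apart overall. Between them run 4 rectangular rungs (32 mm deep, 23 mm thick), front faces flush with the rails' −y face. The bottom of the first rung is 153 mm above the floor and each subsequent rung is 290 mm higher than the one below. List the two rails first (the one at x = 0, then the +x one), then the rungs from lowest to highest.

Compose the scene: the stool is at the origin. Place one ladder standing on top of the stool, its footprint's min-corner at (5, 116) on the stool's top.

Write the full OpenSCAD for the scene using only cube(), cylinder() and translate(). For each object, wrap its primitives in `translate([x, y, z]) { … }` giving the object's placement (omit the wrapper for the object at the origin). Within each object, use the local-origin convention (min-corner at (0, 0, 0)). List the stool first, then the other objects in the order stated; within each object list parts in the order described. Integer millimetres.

translate([0, 0, 361]) cube([353, 282, 39]);
translate([23, 23, 0]) cylinder(h = 361, r = 23);
translate([330, 23, 0]) cylinder(h = 361, r = 23);
translate([23, 259, 0]) cylinder(h = 361, r = 23);
translate([330, 259, 0]) cylinder(h = 361, r = 23);
translate([5, 116, 400]) {
  cube([50, 32, 1225]);
  translate([298, 0, 0]) cube([50, 32, 1225]);
  translate([50, 0, 153]) cube([248, 32, 23]);
  translate([50, 0, 443]) cube([248, 32, 23]);
  translate([50, 0, 733]) cube([248, 32, 23]);
  translate([50, 0, 1023]) cube([248, 32, 23]);
}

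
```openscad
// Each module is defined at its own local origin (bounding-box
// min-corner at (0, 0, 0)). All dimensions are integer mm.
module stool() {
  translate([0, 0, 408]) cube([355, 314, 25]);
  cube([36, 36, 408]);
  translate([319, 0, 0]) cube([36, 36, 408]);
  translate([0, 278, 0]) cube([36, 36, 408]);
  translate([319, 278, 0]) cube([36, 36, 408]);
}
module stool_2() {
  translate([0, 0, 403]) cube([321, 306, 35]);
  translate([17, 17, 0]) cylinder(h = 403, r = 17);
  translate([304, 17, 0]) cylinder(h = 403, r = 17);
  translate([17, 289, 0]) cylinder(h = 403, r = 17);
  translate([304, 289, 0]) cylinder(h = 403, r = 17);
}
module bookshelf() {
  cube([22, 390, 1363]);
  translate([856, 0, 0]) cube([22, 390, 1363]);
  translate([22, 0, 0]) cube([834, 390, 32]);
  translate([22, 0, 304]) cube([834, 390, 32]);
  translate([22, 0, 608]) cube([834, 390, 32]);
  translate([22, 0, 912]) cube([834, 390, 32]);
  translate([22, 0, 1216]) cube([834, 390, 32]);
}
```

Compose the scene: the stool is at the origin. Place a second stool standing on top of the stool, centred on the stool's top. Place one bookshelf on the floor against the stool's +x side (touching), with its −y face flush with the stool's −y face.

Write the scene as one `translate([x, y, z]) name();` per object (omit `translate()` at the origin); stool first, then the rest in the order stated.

stool();
translate([17, 4, 433]) stool_2();
translate([355, 0, 0]) bookshelf();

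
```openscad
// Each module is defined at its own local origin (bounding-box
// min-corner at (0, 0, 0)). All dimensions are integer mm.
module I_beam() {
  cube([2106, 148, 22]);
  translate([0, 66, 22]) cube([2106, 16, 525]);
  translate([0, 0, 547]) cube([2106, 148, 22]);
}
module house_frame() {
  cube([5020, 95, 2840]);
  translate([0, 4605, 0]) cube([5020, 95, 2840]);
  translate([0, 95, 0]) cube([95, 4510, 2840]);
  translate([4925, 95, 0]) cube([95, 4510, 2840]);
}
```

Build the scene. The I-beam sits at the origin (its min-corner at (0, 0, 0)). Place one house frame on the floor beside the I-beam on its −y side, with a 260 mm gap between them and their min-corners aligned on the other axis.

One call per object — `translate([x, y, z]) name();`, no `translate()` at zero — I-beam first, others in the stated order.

I_beam();
translate([0, -4960, 0]) house_frame();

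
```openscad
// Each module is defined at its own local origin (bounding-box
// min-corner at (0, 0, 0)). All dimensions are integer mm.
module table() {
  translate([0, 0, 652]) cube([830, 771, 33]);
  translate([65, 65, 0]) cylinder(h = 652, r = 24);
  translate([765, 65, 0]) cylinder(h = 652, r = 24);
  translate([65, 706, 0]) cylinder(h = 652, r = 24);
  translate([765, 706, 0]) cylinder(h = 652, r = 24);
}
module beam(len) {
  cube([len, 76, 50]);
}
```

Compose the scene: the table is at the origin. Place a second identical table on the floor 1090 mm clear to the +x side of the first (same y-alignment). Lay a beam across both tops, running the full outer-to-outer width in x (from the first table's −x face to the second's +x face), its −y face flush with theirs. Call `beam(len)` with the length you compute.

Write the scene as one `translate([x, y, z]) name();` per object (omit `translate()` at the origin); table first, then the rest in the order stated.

table();
translate([1920, 0, 0]) table();
translate([0, 0, 685]) beam(2750);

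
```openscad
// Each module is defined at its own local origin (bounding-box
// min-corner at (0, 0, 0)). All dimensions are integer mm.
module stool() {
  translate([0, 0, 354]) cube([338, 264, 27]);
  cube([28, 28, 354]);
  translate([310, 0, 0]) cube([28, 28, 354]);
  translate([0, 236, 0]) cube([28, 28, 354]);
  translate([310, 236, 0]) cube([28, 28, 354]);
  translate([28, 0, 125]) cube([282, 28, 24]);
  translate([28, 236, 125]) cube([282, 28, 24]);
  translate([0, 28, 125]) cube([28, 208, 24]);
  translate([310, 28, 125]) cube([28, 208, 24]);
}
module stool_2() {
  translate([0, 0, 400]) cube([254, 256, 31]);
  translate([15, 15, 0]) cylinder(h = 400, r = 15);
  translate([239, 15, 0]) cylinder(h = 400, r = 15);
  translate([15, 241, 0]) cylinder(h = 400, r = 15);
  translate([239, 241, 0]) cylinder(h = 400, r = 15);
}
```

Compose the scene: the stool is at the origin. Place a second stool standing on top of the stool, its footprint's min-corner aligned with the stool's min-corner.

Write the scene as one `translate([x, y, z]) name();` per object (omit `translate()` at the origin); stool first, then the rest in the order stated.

stool();
translate([0, 0, 381]) stool_2();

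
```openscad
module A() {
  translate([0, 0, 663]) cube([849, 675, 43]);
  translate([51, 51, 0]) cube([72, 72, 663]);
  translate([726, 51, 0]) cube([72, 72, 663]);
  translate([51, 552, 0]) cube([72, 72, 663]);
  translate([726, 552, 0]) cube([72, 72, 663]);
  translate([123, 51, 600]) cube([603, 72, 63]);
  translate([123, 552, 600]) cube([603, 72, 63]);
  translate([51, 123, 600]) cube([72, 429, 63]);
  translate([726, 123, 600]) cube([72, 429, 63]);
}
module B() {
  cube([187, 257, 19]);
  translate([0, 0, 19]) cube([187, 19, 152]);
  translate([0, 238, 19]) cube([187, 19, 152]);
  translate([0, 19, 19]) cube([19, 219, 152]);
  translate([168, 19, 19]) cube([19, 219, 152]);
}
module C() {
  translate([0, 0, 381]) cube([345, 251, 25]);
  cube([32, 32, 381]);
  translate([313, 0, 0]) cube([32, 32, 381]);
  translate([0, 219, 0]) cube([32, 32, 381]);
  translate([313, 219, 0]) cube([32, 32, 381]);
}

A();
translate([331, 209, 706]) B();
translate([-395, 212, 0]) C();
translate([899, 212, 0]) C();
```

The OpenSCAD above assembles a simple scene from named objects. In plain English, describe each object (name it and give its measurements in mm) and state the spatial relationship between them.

A is a table with a 849×675 mm rectangular top, 43 mm thick, top surface at z = 706 mm, supported by four 72×72 mm square legs, each inset 51 mm from the nearest pair of top edges, running from the floor. Four apron rails, 72 mm thick and 63 mm tall, run between adjacent legs with their top edges flush with the underside of the top and their outer faces flush with the legs' outer faces.

B is an open-topped rectangular box: outside dimensions 187×257×171 mm, with a uniform wall and base thickness of 19 mm. The base is a full 187×257 slab on the floor; four walls sit on top of the base. The front and back walls (the −y and +y sides) span the full width; the two side walls fit between them.

C is a four-legged stool. The seat is 345×251 mm, 25 mm thick, top at z = 406 mm. It stands on four square legs, each 32×32 mm in cross-section, from z = 0 to the seat underside, each flush with a corner of the seat.

The open box is on top of the table, centred. Two stools sit around the table at the −x, +x sides.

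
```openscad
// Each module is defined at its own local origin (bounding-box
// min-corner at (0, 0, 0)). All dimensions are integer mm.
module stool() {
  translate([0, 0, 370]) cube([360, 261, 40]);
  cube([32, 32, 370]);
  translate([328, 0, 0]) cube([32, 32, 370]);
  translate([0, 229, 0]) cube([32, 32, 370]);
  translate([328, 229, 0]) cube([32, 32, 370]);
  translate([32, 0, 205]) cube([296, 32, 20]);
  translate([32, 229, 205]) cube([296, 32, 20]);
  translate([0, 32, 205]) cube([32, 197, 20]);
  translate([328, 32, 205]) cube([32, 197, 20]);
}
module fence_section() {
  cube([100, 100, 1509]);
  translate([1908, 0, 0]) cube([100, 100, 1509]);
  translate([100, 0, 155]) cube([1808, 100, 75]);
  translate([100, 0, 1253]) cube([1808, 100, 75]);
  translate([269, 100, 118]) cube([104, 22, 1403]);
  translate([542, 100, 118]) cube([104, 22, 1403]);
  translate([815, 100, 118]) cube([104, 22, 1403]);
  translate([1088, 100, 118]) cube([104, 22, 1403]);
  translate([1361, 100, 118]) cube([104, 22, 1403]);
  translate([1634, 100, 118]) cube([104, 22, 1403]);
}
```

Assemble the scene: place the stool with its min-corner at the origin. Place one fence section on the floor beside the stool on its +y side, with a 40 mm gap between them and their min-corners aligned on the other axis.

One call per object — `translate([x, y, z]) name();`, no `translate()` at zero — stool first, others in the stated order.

stool();
translate([0, 301, 0]) fence_section();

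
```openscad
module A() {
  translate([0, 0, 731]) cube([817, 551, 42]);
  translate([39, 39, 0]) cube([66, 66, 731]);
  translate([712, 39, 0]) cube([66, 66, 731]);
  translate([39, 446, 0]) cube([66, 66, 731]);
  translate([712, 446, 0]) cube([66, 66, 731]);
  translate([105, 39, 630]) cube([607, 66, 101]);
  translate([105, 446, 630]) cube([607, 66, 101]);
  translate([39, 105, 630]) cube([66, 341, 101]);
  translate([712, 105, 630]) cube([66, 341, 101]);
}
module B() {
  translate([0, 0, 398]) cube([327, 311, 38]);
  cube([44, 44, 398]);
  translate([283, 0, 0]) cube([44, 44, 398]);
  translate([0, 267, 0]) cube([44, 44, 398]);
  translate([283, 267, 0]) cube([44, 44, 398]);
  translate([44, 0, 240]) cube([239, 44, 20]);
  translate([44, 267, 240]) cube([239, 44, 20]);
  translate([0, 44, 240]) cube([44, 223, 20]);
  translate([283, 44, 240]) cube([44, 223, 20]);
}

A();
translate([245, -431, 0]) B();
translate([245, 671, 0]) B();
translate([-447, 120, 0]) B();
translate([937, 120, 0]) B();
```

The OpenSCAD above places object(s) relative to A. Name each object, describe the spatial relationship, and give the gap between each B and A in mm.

Each stool's nearest face is 120 mm from the table's bounding box.

A is a table. B is a stool. Four stools sit around the table at the −y, +y, −x, +x sides. The gap between each stool and the table is 120 mm.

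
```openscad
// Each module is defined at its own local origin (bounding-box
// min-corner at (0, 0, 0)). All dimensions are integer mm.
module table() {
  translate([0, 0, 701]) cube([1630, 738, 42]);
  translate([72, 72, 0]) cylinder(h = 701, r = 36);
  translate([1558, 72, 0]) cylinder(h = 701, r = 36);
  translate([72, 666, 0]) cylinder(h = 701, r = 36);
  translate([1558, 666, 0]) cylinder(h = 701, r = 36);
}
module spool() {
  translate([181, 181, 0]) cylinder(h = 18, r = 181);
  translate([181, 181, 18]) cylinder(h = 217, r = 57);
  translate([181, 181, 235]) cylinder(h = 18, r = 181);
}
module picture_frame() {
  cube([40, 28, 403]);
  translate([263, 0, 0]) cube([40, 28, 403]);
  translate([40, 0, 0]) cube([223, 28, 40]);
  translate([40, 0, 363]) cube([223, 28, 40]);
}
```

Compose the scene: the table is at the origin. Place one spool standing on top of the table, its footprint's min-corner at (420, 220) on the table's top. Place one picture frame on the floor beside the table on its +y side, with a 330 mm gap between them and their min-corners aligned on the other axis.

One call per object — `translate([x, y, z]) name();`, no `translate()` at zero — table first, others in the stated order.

table();
translate([420, 220, 743]) spool();
translate([0, 1068, 0]) picture_frame();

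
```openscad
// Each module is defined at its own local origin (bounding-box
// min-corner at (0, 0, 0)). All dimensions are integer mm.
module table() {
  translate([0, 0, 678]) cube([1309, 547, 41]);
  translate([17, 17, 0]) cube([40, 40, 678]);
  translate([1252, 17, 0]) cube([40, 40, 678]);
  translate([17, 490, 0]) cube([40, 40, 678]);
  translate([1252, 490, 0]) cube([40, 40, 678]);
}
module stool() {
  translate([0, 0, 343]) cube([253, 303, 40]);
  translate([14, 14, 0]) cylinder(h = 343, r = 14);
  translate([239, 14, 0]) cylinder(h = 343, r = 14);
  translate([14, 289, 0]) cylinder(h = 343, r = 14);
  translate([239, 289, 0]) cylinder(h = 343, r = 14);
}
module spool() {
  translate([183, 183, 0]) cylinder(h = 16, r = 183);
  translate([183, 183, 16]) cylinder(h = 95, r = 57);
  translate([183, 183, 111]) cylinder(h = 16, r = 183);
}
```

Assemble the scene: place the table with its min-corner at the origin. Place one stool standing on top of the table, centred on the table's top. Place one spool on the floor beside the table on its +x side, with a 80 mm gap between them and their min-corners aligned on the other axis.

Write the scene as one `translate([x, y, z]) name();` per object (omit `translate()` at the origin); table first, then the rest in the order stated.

table();
translate([528, 122, 719]) stool();
translate([1389, 0, 0]) spool();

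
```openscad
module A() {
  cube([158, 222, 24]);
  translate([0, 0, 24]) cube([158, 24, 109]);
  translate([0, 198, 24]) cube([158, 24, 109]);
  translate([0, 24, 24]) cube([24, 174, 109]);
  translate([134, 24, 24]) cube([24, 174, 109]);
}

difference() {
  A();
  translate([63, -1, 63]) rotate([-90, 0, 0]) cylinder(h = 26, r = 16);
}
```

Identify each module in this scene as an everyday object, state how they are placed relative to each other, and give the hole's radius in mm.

The subtracted cylinder has r = 16 mm.

A is an open box. The open box has a circular hole through its front wall. The hole's radius is 16 mm.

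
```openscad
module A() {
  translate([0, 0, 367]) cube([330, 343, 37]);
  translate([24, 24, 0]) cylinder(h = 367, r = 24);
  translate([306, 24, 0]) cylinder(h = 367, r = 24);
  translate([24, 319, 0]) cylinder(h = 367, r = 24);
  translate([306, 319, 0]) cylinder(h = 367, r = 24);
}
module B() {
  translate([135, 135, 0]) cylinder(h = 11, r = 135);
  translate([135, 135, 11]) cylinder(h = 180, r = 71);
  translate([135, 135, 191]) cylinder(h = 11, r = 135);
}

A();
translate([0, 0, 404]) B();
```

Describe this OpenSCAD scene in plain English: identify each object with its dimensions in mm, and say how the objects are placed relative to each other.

A is a simple wooden stool: a rectangular seat 330 mm (x) by 343 mm (y), 37 mm thick, top face at z = 404 mm, on four round legs, each 48 mm in diameter. The legs rest on z = 0, each leg's axis is inset half a diameter from the nearest pair of seat edges (so the leg's bounding box is flush with the corner).

B is a spool: two coaxial disc flanges of radius 135 mm and thickness 11 mm, joined by a core cylinder of radius 71 mm and height 180 mm. The lower flange rests on z = 0 and the three cylinders share a vertical axis.

The spool is on top of the stool.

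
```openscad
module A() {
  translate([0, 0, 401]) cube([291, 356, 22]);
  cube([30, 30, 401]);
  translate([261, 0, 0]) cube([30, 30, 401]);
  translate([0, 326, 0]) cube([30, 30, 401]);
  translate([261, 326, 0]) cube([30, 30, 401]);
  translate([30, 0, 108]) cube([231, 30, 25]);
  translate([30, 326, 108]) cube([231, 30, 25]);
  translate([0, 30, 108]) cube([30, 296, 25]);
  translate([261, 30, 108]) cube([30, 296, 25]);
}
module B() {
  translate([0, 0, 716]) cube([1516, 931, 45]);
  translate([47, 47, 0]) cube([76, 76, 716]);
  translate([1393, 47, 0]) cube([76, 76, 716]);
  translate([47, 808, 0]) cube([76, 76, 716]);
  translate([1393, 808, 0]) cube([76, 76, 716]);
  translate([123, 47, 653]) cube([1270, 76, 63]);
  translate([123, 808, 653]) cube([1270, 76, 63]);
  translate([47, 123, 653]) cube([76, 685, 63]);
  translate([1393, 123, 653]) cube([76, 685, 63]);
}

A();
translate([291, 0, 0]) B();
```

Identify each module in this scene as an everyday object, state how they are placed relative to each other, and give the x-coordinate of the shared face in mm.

The stool's +x face and the table's −x face are both at x = 291 mm.

A is a stool. B is a table. The table is against the stool's +x side, with their −y faces flush. The x-coordinate of the shared face is 291 mm.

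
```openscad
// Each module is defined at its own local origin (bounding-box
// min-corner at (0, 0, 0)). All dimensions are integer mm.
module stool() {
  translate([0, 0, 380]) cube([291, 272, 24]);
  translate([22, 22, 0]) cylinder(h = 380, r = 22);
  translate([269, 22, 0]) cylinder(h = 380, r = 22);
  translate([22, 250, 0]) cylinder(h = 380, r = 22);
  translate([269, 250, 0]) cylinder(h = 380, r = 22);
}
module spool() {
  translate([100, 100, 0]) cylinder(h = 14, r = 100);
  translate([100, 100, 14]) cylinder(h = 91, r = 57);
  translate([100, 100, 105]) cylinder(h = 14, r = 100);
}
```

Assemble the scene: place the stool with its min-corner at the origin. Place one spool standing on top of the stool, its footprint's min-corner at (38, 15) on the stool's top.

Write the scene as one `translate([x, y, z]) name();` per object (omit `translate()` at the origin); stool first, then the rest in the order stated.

stool();
translate([38, 15, 404]) spool();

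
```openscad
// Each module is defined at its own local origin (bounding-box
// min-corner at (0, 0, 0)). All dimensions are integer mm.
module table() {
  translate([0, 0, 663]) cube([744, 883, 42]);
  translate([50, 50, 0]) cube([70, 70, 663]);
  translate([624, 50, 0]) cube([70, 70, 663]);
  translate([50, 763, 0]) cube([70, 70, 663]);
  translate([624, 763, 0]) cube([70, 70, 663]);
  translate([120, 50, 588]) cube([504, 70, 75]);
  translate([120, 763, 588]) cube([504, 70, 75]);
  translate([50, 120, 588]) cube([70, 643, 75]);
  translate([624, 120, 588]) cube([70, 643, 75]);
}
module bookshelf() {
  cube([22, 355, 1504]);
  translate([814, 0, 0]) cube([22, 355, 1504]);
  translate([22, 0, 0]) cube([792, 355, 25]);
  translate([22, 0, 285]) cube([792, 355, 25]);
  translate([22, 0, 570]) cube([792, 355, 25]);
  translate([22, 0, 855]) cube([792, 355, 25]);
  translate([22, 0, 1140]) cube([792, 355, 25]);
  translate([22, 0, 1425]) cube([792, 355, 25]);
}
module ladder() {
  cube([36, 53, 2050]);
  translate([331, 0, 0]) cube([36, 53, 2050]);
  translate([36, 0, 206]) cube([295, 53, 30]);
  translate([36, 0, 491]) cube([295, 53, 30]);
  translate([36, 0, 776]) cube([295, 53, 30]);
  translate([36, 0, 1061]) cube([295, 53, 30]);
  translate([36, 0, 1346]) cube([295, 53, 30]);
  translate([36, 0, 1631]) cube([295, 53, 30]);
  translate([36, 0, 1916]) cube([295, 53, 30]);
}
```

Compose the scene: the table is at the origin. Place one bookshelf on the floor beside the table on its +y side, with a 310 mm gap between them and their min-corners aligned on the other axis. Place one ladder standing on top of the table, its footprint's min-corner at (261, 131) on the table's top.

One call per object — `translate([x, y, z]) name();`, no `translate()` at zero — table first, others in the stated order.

table();
translate([0, 1193, 0]) bookshelf();
translate([261, 131, 705]) ladder();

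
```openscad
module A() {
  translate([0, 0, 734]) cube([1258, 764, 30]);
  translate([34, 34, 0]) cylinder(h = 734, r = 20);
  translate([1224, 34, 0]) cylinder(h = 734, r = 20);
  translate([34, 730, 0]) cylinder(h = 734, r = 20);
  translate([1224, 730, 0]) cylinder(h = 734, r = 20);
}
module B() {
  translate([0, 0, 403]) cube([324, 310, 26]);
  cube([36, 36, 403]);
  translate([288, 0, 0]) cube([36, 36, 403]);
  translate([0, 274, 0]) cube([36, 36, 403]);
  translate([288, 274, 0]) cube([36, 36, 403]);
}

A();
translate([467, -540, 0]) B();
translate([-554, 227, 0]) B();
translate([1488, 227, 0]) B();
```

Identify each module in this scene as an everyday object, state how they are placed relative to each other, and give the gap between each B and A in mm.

Each stool's nearest face is 230 mm from the table's bounding box.

A is a table. B is a stool. Three stools sit around the table at the −y, −x, +x sides. The gap between each stool and the table is 230 mm.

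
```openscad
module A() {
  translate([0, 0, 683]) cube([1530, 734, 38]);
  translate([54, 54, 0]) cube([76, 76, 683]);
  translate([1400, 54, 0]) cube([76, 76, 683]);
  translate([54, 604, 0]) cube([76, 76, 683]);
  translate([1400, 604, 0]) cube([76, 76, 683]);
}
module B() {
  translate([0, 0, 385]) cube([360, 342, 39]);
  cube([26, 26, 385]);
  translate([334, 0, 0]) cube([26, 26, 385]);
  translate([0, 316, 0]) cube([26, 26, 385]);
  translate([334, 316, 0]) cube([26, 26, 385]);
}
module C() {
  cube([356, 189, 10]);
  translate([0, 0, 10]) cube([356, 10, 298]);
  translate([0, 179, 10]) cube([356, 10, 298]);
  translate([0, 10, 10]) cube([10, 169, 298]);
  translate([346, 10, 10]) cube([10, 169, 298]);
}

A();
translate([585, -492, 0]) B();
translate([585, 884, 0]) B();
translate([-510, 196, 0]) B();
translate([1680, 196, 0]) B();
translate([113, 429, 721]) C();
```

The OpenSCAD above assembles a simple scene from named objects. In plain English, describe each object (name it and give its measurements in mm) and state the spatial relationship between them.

A is a table: top 1530 mm (x) × 734 mm (y), 38 mm thick, upper face at z = 721 mm, on four 76×76 mm square legs, each inset 54 mm from the nearest pair of top edges, running from z = 0 to the bottom of the top.

B is a four-legged stool. The seat is a 360×342×39 mm slab whose top surface is at z = 424 mm; four square legs, each 26×26 mm in cross-section, run from the floor (z = 0) to the underside of the seat, each flush with a corner of the seat.

C is an open-topped rectangular box: outside dimensions 356×189×308 mm, with a uniform wall and base thickness of 10 mm. The base is a full 356×189 slab on the floor; four walls sit on top of the base. The front and back walls (the −y and +y sides) span the full width; the two side walls fit between them.

Four stools sit around the table at the −y, +y, −x, +x sides. The open box is on top of the table.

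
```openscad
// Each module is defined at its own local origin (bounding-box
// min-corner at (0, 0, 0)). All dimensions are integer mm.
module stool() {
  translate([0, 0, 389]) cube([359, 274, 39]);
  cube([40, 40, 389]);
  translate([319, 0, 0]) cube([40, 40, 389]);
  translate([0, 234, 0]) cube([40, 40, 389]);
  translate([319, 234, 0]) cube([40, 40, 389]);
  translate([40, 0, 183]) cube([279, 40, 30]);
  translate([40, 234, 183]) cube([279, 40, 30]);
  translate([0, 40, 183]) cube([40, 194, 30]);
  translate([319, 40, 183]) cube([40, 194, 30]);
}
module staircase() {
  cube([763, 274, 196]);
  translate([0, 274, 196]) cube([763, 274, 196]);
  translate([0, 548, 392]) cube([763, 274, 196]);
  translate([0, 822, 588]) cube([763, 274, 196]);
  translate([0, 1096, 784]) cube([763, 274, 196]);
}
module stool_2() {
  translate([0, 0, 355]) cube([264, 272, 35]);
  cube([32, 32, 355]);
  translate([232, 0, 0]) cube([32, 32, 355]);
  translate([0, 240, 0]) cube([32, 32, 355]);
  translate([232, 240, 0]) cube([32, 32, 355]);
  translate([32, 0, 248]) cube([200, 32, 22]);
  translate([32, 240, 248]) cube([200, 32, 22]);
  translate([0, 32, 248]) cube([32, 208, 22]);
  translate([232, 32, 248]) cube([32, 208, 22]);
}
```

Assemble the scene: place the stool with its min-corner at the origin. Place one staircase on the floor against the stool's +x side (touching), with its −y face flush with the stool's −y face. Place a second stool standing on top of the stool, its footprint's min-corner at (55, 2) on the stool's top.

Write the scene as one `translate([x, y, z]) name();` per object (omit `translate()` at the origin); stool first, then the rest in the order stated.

stool();
translate([359, 0, 0]) staircase();
translate([55, 2, 428]) stool_2();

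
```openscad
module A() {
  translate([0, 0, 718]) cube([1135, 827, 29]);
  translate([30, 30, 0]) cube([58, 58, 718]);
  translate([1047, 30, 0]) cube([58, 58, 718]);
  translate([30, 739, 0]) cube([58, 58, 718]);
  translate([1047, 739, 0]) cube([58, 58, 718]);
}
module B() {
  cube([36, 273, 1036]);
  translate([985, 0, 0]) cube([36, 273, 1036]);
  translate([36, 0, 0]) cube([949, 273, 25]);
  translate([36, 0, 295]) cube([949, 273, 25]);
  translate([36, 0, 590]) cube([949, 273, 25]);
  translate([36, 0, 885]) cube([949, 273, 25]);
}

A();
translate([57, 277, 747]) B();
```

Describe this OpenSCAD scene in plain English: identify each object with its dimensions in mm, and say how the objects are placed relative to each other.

A is a table with a 1135×827 mm rectangular top, 29 mm thick, top surface at z = 747 mm, supported by four 58×58 mm square legs, each inset 30 mm from the nearest pair of top edges, running from the floor.

B is a bookshelf 1021 mm wide overall, 273 mm deep and 1036 mm tall. The two sides are 36 mm thick vertical panels. 4 horizontal shelves of 25 mm thickness span between the inner faces of the sides; the lowest shelf sits on the floor and shelves are stacked with a clear vertical gap of 270 mm between each pair.

The bookshelf is on top of the table, centred.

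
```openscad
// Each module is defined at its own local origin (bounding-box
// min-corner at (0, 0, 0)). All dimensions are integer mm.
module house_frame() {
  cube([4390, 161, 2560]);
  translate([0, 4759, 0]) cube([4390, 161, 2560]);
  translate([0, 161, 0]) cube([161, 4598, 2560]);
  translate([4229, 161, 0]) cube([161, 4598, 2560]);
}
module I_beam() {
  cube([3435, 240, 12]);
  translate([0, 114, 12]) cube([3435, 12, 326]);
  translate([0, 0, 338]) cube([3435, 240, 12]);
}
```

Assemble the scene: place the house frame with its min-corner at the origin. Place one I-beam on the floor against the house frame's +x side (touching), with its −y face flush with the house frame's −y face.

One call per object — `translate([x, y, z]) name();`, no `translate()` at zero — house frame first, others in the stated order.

house_frame();
translate([4390, 0, 0]) I_beam();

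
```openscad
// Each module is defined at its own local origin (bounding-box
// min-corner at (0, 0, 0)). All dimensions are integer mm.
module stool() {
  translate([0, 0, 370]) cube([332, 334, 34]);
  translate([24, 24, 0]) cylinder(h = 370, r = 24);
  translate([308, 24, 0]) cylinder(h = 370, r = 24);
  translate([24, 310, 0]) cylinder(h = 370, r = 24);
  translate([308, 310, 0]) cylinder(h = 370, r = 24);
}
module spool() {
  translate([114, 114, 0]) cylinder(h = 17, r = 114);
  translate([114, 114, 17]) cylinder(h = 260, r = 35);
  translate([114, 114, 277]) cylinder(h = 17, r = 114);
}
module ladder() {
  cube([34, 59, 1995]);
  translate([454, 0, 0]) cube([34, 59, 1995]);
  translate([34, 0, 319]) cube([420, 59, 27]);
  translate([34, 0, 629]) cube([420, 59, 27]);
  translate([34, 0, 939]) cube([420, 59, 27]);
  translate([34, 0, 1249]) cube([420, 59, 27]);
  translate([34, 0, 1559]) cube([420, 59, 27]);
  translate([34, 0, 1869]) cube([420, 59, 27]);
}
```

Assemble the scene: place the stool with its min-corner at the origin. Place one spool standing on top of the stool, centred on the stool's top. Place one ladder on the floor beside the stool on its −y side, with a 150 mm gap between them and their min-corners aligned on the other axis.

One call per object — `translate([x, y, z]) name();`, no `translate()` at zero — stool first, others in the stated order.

stool();
translate([52, 53, 404]) spool();
translate([0, -209, 0]) ladder();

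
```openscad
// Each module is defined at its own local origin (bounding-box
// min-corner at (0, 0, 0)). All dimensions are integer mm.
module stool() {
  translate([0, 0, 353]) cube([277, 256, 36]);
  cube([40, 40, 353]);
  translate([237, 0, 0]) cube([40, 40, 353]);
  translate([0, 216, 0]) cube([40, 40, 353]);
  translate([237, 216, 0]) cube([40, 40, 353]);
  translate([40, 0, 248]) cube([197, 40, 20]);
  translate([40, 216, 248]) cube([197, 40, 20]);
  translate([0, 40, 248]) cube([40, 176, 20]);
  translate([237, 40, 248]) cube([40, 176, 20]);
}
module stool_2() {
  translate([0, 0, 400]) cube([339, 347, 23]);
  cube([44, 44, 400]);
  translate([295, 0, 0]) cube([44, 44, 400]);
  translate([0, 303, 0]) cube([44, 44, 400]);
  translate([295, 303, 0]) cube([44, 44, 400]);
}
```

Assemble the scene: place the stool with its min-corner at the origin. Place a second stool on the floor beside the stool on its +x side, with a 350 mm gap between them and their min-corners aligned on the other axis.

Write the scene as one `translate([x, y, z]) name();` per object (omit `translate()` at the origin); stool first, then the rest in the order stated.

stool();
translate([627, 0, 0]) stool_2();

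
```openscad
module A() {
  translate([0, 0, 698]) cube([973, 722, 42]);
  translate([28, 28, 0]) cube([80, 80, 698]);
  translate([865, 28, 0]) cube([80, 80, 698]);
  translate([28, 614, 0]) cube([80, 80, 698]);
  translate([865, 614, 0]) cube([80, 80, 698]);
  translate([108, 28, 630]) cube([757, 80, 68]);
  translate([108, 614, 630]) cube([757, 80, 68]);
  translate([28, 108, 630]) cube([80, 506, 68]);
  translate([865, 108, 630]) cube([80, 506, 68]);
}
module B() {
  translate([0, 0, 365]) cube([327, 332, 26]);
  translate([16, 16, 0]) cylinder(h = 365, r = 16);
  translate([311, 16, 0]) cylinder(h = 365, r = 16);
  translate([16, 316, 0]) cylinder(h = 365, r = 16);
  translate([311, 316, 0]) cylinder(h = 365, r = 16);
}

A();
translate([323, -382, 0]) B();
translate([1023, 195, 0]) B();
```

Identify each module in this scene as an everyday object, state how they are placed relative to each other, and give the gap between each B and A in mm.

A is a table. B is a stool. Two stools sit around the table at the −y, +x sides. The gap between each stool and the table is 50 mm.

Each stool's nearest face is 50 mm from the table's bounding box.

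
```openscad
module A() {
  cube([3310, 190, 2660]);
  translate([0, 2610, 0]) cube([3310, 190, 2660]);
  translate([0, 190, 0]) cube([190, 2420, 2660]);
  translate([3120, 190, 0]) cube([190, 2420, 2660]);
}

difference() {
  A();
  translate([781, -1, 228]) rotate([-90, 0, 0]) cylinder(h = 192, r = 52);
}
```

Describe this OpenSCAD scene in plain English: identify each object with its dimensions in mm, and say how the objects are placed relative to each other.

A is the wall frame of a small rectangular building: four walls, each 2660 mm tall and 190 mm thick, enclosing a footprint 3310 mm (x) by 2800 mm (y) outside-to-outside, with no floor or roof. The front and back walls (the −y and +y sides) span the full width; the two side walls fit between them.

The house frame has a circular hole of radius 52 mm through its front wall, centred at (x = 781, z = 228).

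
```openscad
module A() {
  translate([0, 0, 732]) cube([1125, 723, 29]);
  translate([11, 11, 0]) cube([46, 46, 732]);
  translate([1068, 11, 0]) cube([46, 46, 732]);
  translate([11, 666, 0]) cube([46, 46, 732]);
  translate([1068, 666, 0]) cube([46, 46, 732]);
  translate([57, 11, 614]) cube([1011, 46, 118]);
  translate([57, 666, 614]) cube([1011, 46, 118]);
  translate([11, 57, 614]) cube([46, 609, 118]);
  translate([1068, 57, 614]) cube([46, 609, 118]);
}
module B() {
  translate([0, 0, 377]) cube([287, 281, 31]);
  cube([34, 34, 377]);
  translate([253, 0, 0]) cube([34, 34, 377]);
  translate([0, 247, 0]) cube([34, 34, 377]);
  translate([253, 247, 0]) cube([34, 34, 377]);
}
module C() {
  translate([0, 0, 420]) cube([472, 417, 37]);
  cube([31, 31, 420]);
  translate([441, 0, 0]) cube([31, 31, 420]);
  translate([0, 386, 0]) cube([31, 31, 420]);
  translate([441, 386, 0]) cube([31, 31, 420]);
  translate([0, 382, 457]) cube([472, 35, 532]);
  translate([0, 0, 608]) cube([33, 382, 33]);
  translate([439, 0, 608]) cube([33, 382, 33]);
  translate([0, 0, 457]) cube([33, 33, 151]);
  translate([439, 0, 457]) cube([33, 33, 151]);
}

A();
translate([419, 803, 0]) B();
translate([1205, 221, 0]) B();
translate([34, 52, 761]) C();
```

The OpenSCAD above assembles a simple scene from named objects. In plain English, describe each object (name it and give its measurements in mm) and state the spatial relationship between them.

A is a table: top 1125 mm (x) × 723 mm (y), 29 mm thick, upper face at z = 761 mm, on four 46×46 mm square legs, each inset 11 mm from the nearest pair of top edges, running from z = 0 to the bottom of the top. Four apron rails, 46 mm thick and 118 mm tall, run between adjacent legs with their top edges flush with the underside of the top and their outer faces flush with the legs' outer faces.

B is a four-legged stool. The seat is 287×281 mm, 31 mm thick, top at z = 408 mm. It stands on four square legs, each 34×34 mm in cross-section, from z = 0 to the seat underside, each flush with a corner of the seat.

C is a chair. The seat is a 472×417×37 mm slab with its top at z = 457 mm, on four 31×31 mm corner legs (flush with the seat edges, standing on z = 0). A flat backrest 35 mm thick, 532 mm tall, spans the full seat width and rises from the seat top along its +y edge, rear face flush with the rear of the seat. Two armrests of 33×33 mm section run along each side from the seat's front edge to the front of the backrest, top faces 184 mm above the seat top and outer faces flush with the seat's x-edges; a 33×33 mm post under the front of each armrest stands on the seat at the front corner.

Two stools sit around the table at the +y, +x sides. The chair is on top of the table.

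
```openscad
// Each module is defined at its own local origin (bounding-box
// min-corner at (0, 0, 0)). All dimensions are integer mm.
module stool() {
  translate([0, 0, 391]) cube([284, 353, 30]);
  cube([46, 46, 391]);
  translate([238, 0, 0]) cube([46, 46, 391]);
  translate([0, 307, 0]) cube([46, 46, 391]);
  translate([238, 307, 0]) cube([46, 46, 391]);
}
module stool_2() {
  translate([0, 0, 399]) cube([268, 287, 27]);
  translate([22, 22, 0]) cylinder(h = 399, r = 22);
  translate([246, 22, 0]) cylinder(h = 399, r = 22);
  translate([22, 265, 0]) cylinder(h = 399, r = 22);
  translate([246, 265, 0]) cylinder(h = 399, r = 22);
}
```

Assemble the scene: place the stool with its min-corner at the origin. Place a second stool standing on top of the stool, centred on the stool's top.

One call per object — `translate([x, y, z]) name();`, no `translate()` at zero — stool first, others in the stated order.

stool();
translate([8, 33, 421]) stool_2();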